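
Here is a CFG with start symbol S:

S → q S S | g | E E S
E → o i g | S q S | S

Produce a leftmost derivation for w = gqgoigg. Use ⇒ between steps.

S ⇒ EES   [S → E E S]
EES ⇒ SqSES   [E → S q S]
SqSES ⇒ gqSES   [S → g]
gqSES ⇒ gqgES   [S → g]
gqgES ⇒ gqgoigS   [E → o i g]
gqgoigS ⇒ gqgoigg   [S → g]

S ⇒ EES ⇒ SqSES ⇒ gqSES ⇒ gqgES ⇒ gqgoigS ⇒ gqgoigg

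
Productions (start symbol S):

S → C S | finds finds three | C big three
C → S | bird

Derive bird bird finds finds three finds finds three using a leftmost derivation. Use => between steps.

S => C S => bird S => bird C S => bird S S => bird C S S => bird bird S S => bird bird finds finds three S => bird bird finds finds three finds finds three

S => C S   [S → C S]
C S => bird S   [C → bird]
bird S => bird C S   [S → C S]
bird C S => bird S S   [C → S]
bird S S => bird C S S   [S → C S]
bird C S S => bird bird S S   [C → bird]
bird bird S S => bird bird finds finds three S   [S → finds finds three]
bird bird finds finds three S => bird bird finds finds three finds finds three   [S → finds finds three]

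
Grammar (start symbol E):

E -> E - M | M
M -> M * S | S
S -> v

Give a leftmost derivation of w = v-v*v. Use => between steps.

E=>E-M=>M-M=>S-M=>v-M=>v-M*S=>v-S*S=>v-v*S=>v-v*v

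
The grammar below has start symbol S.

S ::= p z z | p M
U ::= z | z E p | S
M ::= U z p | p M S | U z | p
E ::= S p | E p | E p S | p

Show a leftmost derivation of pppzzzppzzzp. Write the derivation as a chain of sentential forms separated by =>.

S => pM => ppMS => ppUzS => ppSzS => pppzzzS => pppzzzpM => pppzzzpUzp => pppzzzpSzp => pppzzzppzzzp

S => pM   [S ::= p M]
pM => ppMS   [M ::= p M S]
ppMS => ppUzS   [M ::= U z]
ppUzS => ppSzS   [U ::= S]
ppSzS => pppzzzS   [S ::= p z z]
pppzzzS => pppzzzpM   [S ::= p M]
pppzzzpM => pppzzzpUzp   [M ::= U z p]
pppzzzpUzp => pppzzzpSzp   [U ::= S]
pppzzzpSzp => pppzzzppzzzp   [S ::= p z z]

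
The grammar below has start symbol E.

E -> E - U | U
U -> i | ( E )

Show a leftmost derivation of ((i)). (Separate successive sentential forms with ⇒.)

E⇒U⇒(E)⇒(U)⇒((E))⇒((U))⇒((i))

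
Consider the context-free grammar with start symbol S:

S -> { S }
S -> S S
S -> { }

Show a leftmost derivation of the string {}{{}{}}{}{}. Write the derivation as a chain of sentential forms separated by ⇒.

S ⇒ SS   [S -> S S]
SS ⇒ SSS   [S -> S S]
SSS ⇒ {}SS   [S -> { }]
{}SS ⇒ {}SSS   [S -> S S]
{}SSS ⇒ {}{S}SS   [S -> { S }]
{}{S}SS ⇒ {}{SS}SS   [S -> S S]
{}{SS}SS ⇒ {}{{}S}SS   [S -> { }]
{}{{}S}SS ⇒ {}{{}{}}SS   [S -> { }]
{}{{}{}}SS ⇒ {}{{}{}}{}S   [S -> { }]
{}{{}{}}{}S ⇒ {}{{}{}}{}{}   [S -> { }]

S ⇒ SS ⇒ SSS ⇒ {}SS ⇒ {}SSS ⇒ {}{S}SS ⇒ {}{SS}SS ⇒ {}{{}S}SS ⇒ {}{{}{}}SS ⇒ {}{{}{}}{}S ⇒ {}{{}{}}{}{}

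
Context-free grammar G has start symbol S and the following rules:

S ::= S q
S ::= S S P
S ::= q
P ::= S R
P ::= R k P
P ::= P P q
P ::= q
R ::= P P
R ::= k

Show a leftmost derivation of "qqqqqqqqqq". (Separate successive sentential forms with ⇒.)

S ⇒ SSP   [S ::= S S P]
SSP ⇒ qSP   [S ::= q]
qSP ⇒ qSSPP   [S ::= S S P]
qSSPP ⇒ qSSPSPP   [S ::= S S P]
qSSPSPP ⇒ qSSPSPSPP   [S ::= S S P]
qSSPSPSPP ⇒ qSqSPSPSPP   [S ::= S q]
qSqSPSPSPP ⇒ qqqSPSPSPP   [S ::= q]
qqqSPSPSPP ⇒ qqqqPSPSPP   [S ::= q]
qqqqPSPSPP ⇒ qqqqqSPSPP   [P ::= q]
qqqqqSPSPP ⇒ qqqqqqPSPP   [S ::= q]
qqqqqqPSPP ⇒ qqqqqqqSPP   [P ::= q]
qqqqqqqSPP ⇒ qqqqqqqqPP   [S ::= q]
qqqqqqqqPP ⇒ qqqqqqqqqP   [P ::= q]
qqqqqqqqqP ⇒ qqqqqqqqqq   [P ::= q]

S ⇒ SSP ⇒ qSP ⇒ qSSPP ⇒ qSSPSPP ⇒ qSSPSPSPP ⇒ qSqSPSPSPP ⇒ qqqSPSPSPP ⇒ qqqqPSPSPP ⇒ qqqqqSPSPP ⇒ qqqqqqPSPP ⇒ qqqqqqqSPP ⇒ qqqqqqqqPP ⇒ qqqqqqqqqP ⇒ qqqqqqqqqq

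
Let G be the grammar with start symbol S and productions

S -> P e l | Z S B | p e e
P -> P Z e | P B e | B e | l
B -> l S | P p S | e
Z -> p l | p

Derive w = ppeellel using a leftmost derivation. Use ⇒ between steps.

S ⇒ ZSB ⇒ pSB ⇒ ppeeB ⇒ ppeelS ⇒ ppeelPel ⇒ ppeellel

S ⇒ ZSB   [S -> Z S B]
ZSB ⇒ pSB   [Z -> p]
pSB ⇒ ppeeB   [S -> p e e]
ppeeB ⇒ ppeelS   [B -> l S]
ppeelS ⇒ ppeelPel   [S -> P e l]
ppeelPel ⇒ ppeellel   [P -> l]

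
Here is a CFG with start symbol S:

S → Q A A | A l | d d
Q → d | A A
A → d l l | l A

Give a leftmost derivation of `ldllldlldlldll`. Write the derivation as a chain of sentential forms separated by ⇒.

S⇒QAA⇒AAAA⇒lAAAA⇒ldllAAA⇒ldlllAAA⇒ldllldllAA⇒ldllldlldllA⇒ldllldlldlldll

S ⇒ QAA   [S → Q A A]
QAA ⇒ AAAA   [Q → A A]
AAAA ⇒ lAAAA   [A → l A]
lAAAA ⇒ ldllAAA   [A → d l l]
ldllAAA ⇒ ldlllAAA   [A → l A]
ldlllAAA ⇒ ldllldllAA   [A → d l l]
ldllldllAA ⇒ ldllldlldllA   [A → d l l]
ldllldlldllA ⇒ ldllldlldlldll   [A → d l l]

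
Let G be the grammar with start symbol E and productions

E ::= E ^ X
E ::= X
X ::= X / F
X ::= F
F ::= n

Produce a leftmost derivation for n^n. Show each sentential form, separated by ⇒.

E ⇒ E^X   [E ::= E ^ X]
E^X ⇒ X^X   [E ::= X]
X^X ⇒ F^X   [X ::= F]
F^X ⇒ n^X   [F ::= n]
n^X ⇒ n^F   [X ::= F]
n^F ⇒ n^n   [F ::= n]

E ⇒ E^X ⇒ X^X ⇒ F^X ⇒ n^X ⇒ n^F ⇒ n^n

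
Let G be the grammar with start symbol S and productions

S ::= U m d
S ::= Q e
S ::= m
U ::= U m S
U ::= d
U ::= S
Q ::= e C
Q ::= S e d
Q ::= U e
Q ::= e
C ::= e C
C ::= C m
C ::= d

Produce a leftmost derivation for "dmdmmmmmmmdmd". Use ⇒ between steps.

S ⇒ Umd ⇒ Smd ⇒ Umdmd ⇒ UmSmdmd ⇒ UmSmSmdmd ⇒ UmSmSmSmdmd ⇒ SmSmSmSmdmd ⇒ UmdmSmSmSmdmd ⇒ dmdmSmSmSmdmd ⇒ dmdmmmSmSmdmd ⇒ dmdmmmmmSmdmd ⇒ dmdmmmmmmmdmd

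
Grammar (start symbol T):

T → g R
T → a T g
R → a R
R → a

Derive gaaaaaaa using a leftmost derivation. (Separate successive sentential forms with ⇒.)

T ⇒ gR ⇒ gaR ⇒ gaaR ⇒ gaaaR ⇒ gaaaaR ⇒ gaaaaaR ⇒ gaaaaaaR ⇒ gaaaaaaa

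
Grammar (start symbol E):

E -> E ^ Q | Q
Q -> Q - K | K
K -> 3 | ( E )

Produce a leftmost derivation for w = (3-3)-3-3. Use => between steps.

E=>Q=>Q-K=>Q-K-K=>K-K-K=>(E)-K-K=>(Q)-K-K=>(Q-K)-K-K=>(K-K)-K-K=>(3-K)-K-K=>(3-3)-K-K=>(3-3)-3-K=>(3-3)-3-3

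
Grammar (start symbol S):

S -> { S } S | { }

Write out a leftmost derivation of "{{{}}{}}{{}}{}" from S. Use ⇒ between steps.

S ⇒ {S}S   [S -> { S } S]
{S}S ⇒ {{S}S}S   [S -> { S } S]
{{S}S}S ⇒ {{{}}S}S   [S -> { }]
{{{}}S}S ⇒ {{{}}{}}S   [S -> { }]
{{{}}{}}S ⇒ {{{}}{}}{S}S   [S -> { S } S]
{{{}}{}}{S}S ⇒ {{{}}{}}{{}}S   [S -> { }]
{{{}}{}}{{}}S ⇒ {{{}}{}}{{}}{}   [S -> { }]

S ⇒ {S}S ⇒ {{S}S}S ⇒ {{{}}S}S ⇒ {{{}}{}}S ⇒ {{{}}{}}{S}S ⇒ {{{}}{}}{{}}S ⇒ {{{}}{}}{{}}{}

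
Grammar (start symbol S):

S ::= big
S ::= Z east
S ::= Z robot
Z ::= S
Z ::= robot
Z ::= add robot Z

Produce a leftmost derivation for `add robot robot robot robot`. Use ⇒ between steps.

S ⇒ Z robot   [S ::= Z robot]
Z robot ⇒ add robot Z robot   [Z ::= add robot Z]
add robot Z robot ⇒ add robot S robot   [Z ::= S]
add robot S robot ⇒ add robot Z robot robot   [S ::= Z robot]
add robot Z robot robot ⇒ add robot robot robot robot   [Z ::= robot]

S ⇒ Z robot ⇒ add robot Z robot ⇒ add robot S robot ⇒ add robot Z robot robot ⇒ add robot robot robot robot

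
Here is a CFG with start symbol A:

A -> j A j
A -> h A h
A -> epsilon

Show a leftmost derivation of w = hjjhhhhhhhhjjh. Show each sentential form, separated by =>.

A => hAh   [A -> h A h]
hAh => hjAjh   [A -> j A j]
hjAjh => hjjAjjh   [A -> j A j]
hjjAjjh => hjjhAhjjh   [A -> h A h]
hjjhAhjjh => hjjhhAhhjjh   [A -> h A h]
hjjhhAhhjjh => hjjhhhAhhhjjh   [A -> h A h]
hjjhhhAhhhjjh => hjjhhhhAhhhhjjh   [A -> h A h]
hjjhhhhAhhhhjjh => hjjhhhhhhhhjjh   [A -> epsilon]

A => hAh => hjAjh => hjjAjjh => hjjhAhjjh => hjjhhAhhjjh => hjjhhhAhhhjjh => hjjhhhhAhhhhjjh => hjjhhhhhhhhjjh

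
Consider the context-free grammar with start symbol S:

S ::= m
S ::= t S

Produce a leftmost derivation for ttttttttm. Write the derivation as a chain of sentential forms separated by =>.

S => tS   [S ::= t S]
tS => ttS   [S ::= t S]
ttS => tttS   [S ::= t S]
tttS => ttttS   [S ::= t S]
ttttS => tttttS   [S ::= t S]
tttttS => ttttttS   [S ::= t S]
ttttttS => tttttttS   [S ::= t S]
tttttttS => ttttttttS   [S ::= t S]
ttttttttS => ttttttttm   [S ::= m]

S => tS => ttS => tttS => ttttS => tttttS => ttttttS => tttttttS => ttttttttS => ttttttttm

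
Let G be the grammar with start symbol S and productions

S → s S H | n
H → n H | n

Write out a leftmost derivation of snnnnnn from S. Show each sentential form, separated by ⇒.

S ⇒ sSH ⇒ snH ⇒ snnH ⇒ snnnH ⇒ snnnnH ⇒ snnnnnH ⇒ snnnnnn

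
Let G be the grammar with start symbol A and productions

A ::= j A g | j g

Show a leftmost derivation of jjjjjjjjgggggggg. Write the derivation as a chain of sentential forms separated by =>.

A => jAg   [A ::= j A g]
jAg => jjAgg   [A ::= j A g]
jjAgg => jjjAggg   [A ::= j A g]
jjjAggg => jjjjAgggg   [A ::= j A g]
jjjjAgggg => jjjjjAggggg   [A ::= j A g]
jjjjjAggggg => jjjjjjAgggggg   [A ::= j A g]
jjjjjjAgggggg => jjjjjjjAggggggg   [A ::= j A g]
jjjjjjjAggggggg => jjjjjjjjgggggggg   [A ::= j g]

A => jAg => jjAgg => jjjAggg => jjjjAgggg => jjjjjAggggg => jjjjjjAgggggg => jjjjjjjAggggggg => jjjjjjjjgggggggg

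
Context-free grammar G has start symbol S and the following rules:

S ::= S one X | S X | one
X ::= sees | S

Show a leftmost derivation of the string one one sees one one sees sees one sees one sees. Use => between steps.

S => S one X   [S ::= S one X]
S one X => S one X one X   [S ::= S one X]
S one X one X => S X one X one X   [S ::= S X]
S X one X one X => S one X X one X one X   [S ::= S one X]
S one X X one X one X => S one X one X X one X one X   [S ::= S one X]
S one X one X X one X one X => one one X one X X one X one X   [S ::= one]
one one X one X X one X one X => one one sees one X X one X one X   [X ::= sees]
one one sees one X X one X one X => one one sees one S X one X one X   [X ::= S]
one one sees one S X one X one X => one one sees one S X X one X one X   [S ::= S X]
one one sees one S X X one X one X => one one sees one one X X one X one X   [S ::= one]
one one sees one one X X one X one X => one one sees one one sees X one X one X   [X ::= sees]
one one sees one one sees X one X one X => one one sees one one sees sees one X one X   [X ::= sees]
one one sees one one sees sees one X one X => one one sees one one sees sees one sees one X   [X ::= sees]
one one sees one one sees sees one sees one X => one one sees one one sees sees one sees one sees   [X ::= sees]

S => S one X => S one X one X => S X one X one X => S one X X one X one X => S one X one X X one X one X => one one X one X X one X one X => one one sees one X X one X one X => one one sees one S X one X one X => one one sees one S X X one X one X => one one sees one one X X one X one X => one one sees one one sees X one X one X => one one sees one one sees sees one X one X => one one sees one one sees sees one sees one X => one one sees one one sees sees one sees one sees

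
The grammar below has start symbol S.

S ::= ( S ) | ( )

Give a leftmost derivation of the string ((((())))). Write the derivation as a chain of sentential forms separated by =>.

S => (S)   [S ::= ( S )]
(S) => ((S))   [S ::= ( S )]
((S)) => (((S)))   [S ::= ( S )]
(((S))) => ((((S))))   [S ::= ( S )]
((((S)))) => ((((()))))   [S ::= ( )]

S => (S) => ((S)) => (((S))) => ((((S)))) => ((((()))))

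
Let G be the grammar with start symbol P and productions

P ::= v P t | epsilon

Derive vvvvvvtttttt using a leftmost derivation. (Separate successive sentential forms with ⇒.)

P ⇒ vPt   [P ::= v P t]
vPt ⇒ vvPtt   [P ::= v P t]
vvPtt ⇒ vvvPttt   [P ::= v P t]
vvvPttt ⇒ vvvvPtttt   [P ::= v P t]
vvvvPtttt ⇒ vvvvvPttttt   [P ::= v P t]
vvvvvPttttt ⇒ vvvvvvPtttttt   [P ::= v P t]
vvvvvvPtttttt ⇒ vvvvvvtttttt   [P ::= epsilon]

P⇒vPt⇒vvPtt⇒vvvPttt⇒vvvvPtttt⇒vvvvvPttttt⇒vvvvvvPtttttt⇒vvvvvvtttttt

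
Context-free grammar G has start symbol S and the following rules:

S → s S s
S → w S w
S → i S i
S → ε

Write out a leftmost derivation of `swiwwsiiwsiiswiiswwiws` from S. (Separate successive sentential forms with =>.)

S => sSs   [S → s S s]
sSs => swSws   [S → w S w]
swSws => swiSiws   [S → i S i]
swiSiws => swiwSwiws   [S → w S w]
swiwSwiws => swiwwSwwiws   [S → w S w]
swiwwSwwiws => swiwwsSswwiws   [S → s S s]
swiwwsSswwiws => swiwwsiSiswwiws   [S → i S i]
swiwwsiSiswwiws => swiwwsiiSiiswwiws   [S → i S i]
swiwwsiiSiiswwiws => swiwwsiiwSwiiswwiws   [S → w S w]
swiwwsiiwSwiiswwiws => swiwwsiiwsSswiiswwiws   [S → s S s]
swiwwsiiwsSswiiswwiws => swiwwsiiwsiSiswiiswwiws   [S → i S i]
swiwwsiiwsiSiswiiswwiws => swiwwsiiwsiiswiiswwiws   [S → ε]

S=>sSs=>swSws=>swiSiws=>swiwSwiws=>swiwwSwwiws=>swiwwsSswwiws=>swiwwsiSiswwiws=>swiwwsiiSiiswwiws=>swiwwsiiwSwiiswwiws=>swiwwsiiwsSswiiswwiws=>swiwwsiiwsiSiswiiswwiws=>swiwwsiiwsiiswiiswwiws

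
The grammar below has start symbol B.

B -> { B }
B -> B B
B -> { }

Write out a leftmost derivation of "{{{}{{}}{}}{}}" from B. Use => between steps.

B => {B}   [B -> { B }]
{B} => {BB}   [B -> B B]
{BB} => {{B}B}   [B -> { B }]
{{B}B} => {{BB}B}   [B -> B B]
{{BB}B} => {{{}B}B}   [B -> { }]
{{{}B}B} => {{{}BB}B}   [B -> B B]
{{{}BB}B} => {{{}{B}B}B}   [B -> { B }]
{{{}{B}B}B} => {{{}{{}}B}B}   [B -> { }]
{{{}{{}}B}B} => {{{}{{}}{}}B}   [B -> { }]
{{{}{{}}{}}B} => {{{}{{}}{}}{}}   [B -> { }]

B => {B} => {BB} => {{B}B} => {{BB}B} => {{{}B}B} => {{{}BB}B} => {{{}{B}B}B} => {{{}{{}}B}B} => {{{}{{}}{}}B} => {{{}{{}}{}}{}}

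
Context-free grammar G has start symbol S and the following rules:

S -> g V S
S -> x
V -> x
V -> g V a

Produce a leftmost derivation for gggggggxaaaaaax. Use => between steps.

S => gVS   [S -> g V S]
gVS => ggVaS   [V -> g V a]
ggVaS => gggVaaS   [V -> g V a]
gggVaaS => ggggVaaaS   [V -> g V a]
ggggVaaaS => gggggVaaaaS   [V -> g V a]
gggggVaaaaS => ggggggVaaaaaS   [V -> g V a]
ggggggVaaaaaS => gggggggVaaaaaaS   [V -> g V a]
gggggggVaaaaaaS => gggggggxaaaaaaS   [V -> x]
gggggggxaaaaaaS => gggggggxaaaaaax   [S -> x]

S => gVS => ggVaS => gggVaaS => ggggVaaaS => gggggVaaaaS => ggggggVaaaaaS => gggggggVaaaaaaS => gggggggxaaaaaaS => gggggggxaaaaaax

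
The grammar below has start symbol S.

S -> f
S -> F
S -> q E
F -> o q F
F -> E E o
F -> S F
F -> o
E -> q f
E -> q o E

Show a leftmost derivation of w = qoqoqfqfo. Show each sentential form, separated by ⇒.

S⇒F⇒EEo⇒qoEEo⇒qoqoEEo⇒qoqoqfEo⇒qoqoqfqfo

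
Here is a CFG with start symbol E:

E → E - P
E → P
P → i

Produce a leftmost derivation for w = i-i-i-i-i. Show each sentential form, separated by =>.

E => E-P => E-P-P => E-P-P-P => E-P-P-P-P => P-P-P-P-P => i-P-P-P-P => i-i-P-P-P => i-i-i-P-P => i-i-i-i-P => i-i-i-i-i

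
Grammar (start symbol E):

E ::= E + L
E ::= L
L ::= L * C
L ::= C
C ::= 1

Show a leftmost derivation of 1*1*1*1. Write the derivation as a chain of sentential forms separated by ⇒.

E⇒L⇒L*C⇒L*C*C⇒L*C*C*C⇒C*C*C*C⇒1*C*C*C⇒1*1*C*C⇒1*1*1*C⇒1*1*1*1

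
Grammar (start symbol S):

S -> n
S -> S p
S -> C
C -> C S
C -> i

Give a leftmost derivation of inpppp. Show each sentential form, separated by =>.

S => Sp => Spp => Cpp => CSpp => iSpp => iSppp => iSpppp => inpppp

S => Sp   [S -> S p]
Sp => Spp   [S -> S p]
Spp => Cpp   [S -> C]
Cpp => CSpp   [C -> C S]
CSpp => iSpp   [C -> i]
iSpp => iSppp   [S -> S p]
iSppp => iSpppp   [S -> S p]
iSpppp => inpppp   [S -> n]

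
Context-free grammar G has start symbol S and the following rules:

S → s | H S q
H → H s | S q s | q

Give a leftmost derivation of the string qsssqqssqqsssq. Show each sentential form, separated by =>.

S => HSq => HsSq => SqssSq => HSqqssSq => SqsSqqssSq => HSqqsSqqssSq => HsSqqsSqqssSq => HssSqqsSqqssSq => qssSqqsSqqssSq => qsssqqsSqqssSq => qsssqqssqqssSq => qsssqqssqqsssq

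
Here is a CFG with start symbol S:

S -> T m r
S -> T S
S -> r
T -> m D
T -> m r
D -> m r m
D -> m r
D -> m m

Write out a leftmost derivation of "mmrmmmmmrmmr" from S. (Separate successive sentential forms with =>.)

S=>TS=>mDS=>mmrS=>mmrTS=>mmrmDS=>mmrmmmS=>mmrmmmTmr=>mmrmmmmDmr=>mmrmmmmmrmmr

S => TS   [S -> T S]
TS => mDS   [T -> m D]
mDS => mmrS   [D -> m r]
mmrS => mmrTS   [S -> T S]
mmrTS => mmrmDS   [T -> m D]
mmrmDS => mmrmmmS   [D -> m m]
mmrmmmS => mmrmmmTmr   [S -> T m r]
mmrmmmTmr => mmrmmmmDmr   [T -> m D]
mmrmmmmDmr => mmrmmmmmrmmr   [D -> m r m]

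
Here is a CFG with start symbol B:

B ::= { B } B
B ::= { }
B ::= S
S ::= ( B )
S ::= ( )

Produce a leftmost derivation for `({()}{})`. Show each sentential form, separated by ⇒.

B ⇒ S   [B ::= S]
S ⇒ (B)   [S ::= ( B )]
(B) ⇒ ({B}B)   [B ::= { B } B]
({B}B) ⇒ ({S}B)   [B ::= S]
({S}B) ⇒ ({()}B)   [S ::= ( )]
({()}B) ⇒ ({()}{})   [B ::= { }]

B ⇒ S ⇒ (B) ⇒ ({B}B) ⇒ ({S}B) ⇒ ({()}B) ⇒ ({()}{})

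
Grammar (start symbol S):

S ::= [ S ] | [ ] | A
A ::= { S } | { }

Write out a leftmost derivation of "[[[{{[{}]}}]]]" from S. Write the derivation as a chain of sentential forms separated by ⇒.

S ⇒ [S] ⇒ [[S]] ⇒ [[[S]]] ⇒ [[[A]]] ⇒ [[[{S}]]] ⇒ [[[{A}]]] ⇒ [[[{{S}}]]] ⇒ [[[{{[S]}}]]] ⇒ [[[{{[A]}}]]] ⇒ [[[{{[{}]}}]]]

S ⇒ [S]   [S ::= [ S ]]
[S] ⇒ [[S]]   [S ::= [ S ]]
[[S]] ⇒ [[[S]]]   [S ::= [ S ]]
[[[S]]] ⇒ [[[A]]]   [S ::= A]
[[[A]]] ⇒ [[[{S}]]]   [A ::= { S }]
[[[{S}]]] ⇒ [[[{A}]]]   [S ::= A]
[[[{A}]]] ⇒ [[[{{S}}]]]   [A ::= { S }]
[[[{{S}}]]] ⇒ [[[{{[S]}}]]]   [S ::= [ S ]]
[[[{{[S]}}]]] ⇒ [[[{{[A]}}]]]   [S ::= A]
[[[{{[A]}}]]] ⇒ [[[{{[{}]}}]]]   [A ::= { }]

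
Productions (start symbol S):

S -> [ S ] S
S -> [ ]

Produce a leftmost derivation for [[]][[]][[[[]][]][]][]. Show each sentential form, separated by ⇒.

S⇒[S]S⇒[[]]S⇒[[]][S]S⇒[[]][[]]S⇒[[]][[]][S]S⇒[[]][[]][[S]S]S⇒[[]][[]][[[S]S]S]S⇒[[]][[]][[[[]]S]S]S⇒[[]][[]][[[[]][]]S]S⇒[[]][[]][[[[]][]][]]S⇒[[]][[]][[[[]][]][]][]

S ⇒ [S]S   [S -> [ S ] S]
[S]S ⇒ [[]]S   [S -> [ ]]
[[]]S ⇒ [[]][S]S   [S -> [ S ] S]
[[]][S]S ⇒ [[]][[]]S   [S -> [ ]]
[[]][[]]S ⇒ [[]][[]][S]S   [S -> [ S ] S]
[[]][[]][S]S ⇒ [[]][[]][[S]S]S   [S -> [ S ] S]
[[]][[]][[S]S]S ⇒ [[]][[]][[[S]S]S]S   [S -> [ S ] S]
[[]][[]][[[S]S]S]S ⇒ [[]][[]][[[[]]S]S]S   [S -> [ ]]
[[]][[]][[[[]]S]S]S ⇒ [[]][[]][[[[]][]]S]S   [S -> [ ]]
[[]][[]][[[[]][]]S]S ⇒ [[]][[]][[[[]][]][]]S   [S -> [ ]]
[[]][[]][[[[]][]][]]S ⇒ [[]][[]][[[[]][]][]][]   [S -> [ ]]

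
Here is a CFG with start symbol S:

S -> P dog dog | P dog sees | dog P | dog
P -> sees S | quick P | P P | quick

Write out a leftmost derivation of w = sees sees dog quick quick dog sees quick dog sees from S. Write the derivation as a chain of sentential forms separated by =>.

S => P dog sees   [S -> P dog sees]
P dog sees => P P dog sees   [P -> P P]
P P dog sees => sees S P dog sees   [P -> sees S]
sees S P dog sees => sees P dog sees P dog sees   [S -> P dog sees]
sees P dog sees P dog sees => sees P P dog sees P dog sees   [P -> P P]
sees P P dog sees P dog sees => sees sees S P dog sees P dog sees   [P -> sees S]
sees sees S P dog sees P dog sees => sees sees dog P P dog sees P dog sees   [S -> dog P]
sees sees dog P P dog sees P dog sees => sees sees dog quick P dog sees P dog sees   [P -> quick]
sees sees dog quick P dog sees P dog sees => sees sees dog quick quick dog sees P dog sees   [P -> quick]
sees sees dog quick quick dog sees P dog sees => sees sees dog quick quick dog sees quick dog sees   [P -> quick]

S => P dog sees => P P dog sees => sees S P dog sees => sees P dog sees P dog sees => sees P P dog sees P dog sees => sees sees S P dog sees P dog sees => sees sees dog P P dog sees P dog sees => sees sees dog quick P dog sees P dog sees => sees sees dog quick quick dog sees P dog sees => sees sees dog quick quick dog sees quick dog sees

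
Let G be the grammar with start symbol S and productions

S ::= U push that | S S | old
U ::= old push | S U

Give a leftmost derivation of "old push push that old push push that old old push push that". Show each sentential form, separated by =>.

S => U push that => S U push that => S S U push that => S S S U push that => U push that S S U push that => old push push that S S U push that => old push push that U push that S U push that => old push push that old push push that S U push that => old push push that old push push that old U push that => old push push that old push push that old old push push that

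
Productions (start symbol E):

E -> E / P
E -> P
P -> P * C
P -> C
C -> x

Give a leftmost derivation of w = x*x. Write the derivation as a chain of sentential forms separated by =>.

E => P => P*C => C*C => x*C => x*x

E => P   [E -> P]
P => P*C   [P -> P * C]
P*C => C*C   [P -> C]
C*C => x*C   [C -> x]
x*C => x*x   [C -> x]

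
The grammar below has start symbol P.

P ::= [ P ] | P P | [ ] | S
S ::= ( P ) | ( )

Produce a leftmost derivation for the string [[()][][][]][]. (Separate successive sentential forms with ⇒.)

P⇒PP⇒[P]P⇒[PP]P⇒[PPP]P⇒[PPPP]P⇒[[P]PPP]P⇒[[S]PPP]P⇒[[()]PPP]P⇒[[()][]PP]P⇒[[()][][]P]P⇒[[()][][][]]P⇒[[()][][][]][]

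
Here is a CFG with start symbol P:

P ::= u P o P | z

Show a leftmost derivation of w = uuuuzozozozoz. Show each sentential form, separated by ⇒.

P⇒uPoP⇒uuPoPoP⇒uuuPoPoPoP⇒uuuuPoPoPoPoP⇒uuuuzoPoPoPoP⇒uuuuzozoPoPoP⇒uuuuzozozoPoP⇒uuuuzozozozoP⇒uuuuzozozozoz

P ⇒ uPoP   [P ::= u P o P]
uPoP ⇒ uuPoPoP   [P ::= u P o P]
uuPoPoP ⇒ uuuPoPoPoP   [P ::= u P o P]
uuuPoPoPoP ⇒ uuuuPoPoPoPoP   [P ::= u P o P]
uuuuPoPoPoPoP ⇒ uuuuzoPoPoPoP   [P ::= z]
uuuuzoPoPoPoP ⇒ uuuuzozoPoPoP   [P ::= z]
uuuuzozoPoPoP ⇒ uuuuzozozoPoP   [P ::= z]
uuuuzozozoPoP ⇒ uuuuzozozozoP   [P ::= z]
uuuuzozozozoP ⇒ uuuuzozozozoz   [P ::= z]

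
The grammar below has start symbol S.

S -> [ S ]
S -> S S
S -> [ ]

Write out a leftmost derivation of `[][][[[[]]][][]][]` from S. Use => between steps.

S => SS   [S -> S S]
SS => SSS   [S -> S S]
SSS => []SS   [S -> [ ]]
[]SS => []SSS   [S -> S S]
[]SSS => [][]SS   [S -> [ ]]
[][]SS => [][][S]S   [S -> [ S ]]
[][][S]S => [][][SS]S   [S -> S S]
[][][SS]S => [][][SSS]S   [S -> S S]
[][][SSS]S => [][][[S]SS]S   [S -> [ S ]]
[][][[S]SS]S => [][][[[S]]SS]S   [S -> [ S ]]
[][][[[S]]SS]S => [][][[[[]]]SS]S   [S -> [ ]]
[][][[[[]]]SS]S => [][][[[[]]][]S]S   [S -> [ ]]
[][][[[[]]][]S]S => [][][[[[]]][][]]S   [S -> [ ]]
[][][[[[]]][][]]S => [][][[[[]]][][]][]   [S -> [ ]]

S=>SS=>SSS=>[]SS=>[]SSS=>[][]SS=>[][][S]S=>[][][SS]S=>[][][SSS]S=>[][][[S]SS]S=>[][][[[S]]SS]S=>[][][[[[]]]SS]S=>[][][[[[]]][]S]S=>[][][[[[]]][][]]S=>[][][[[[]]][][]][]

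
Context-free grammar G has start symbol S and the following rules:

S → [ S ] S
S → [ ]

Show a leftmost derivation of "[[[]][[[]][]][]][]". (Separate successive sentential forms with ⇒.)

S ⇒ [S]S ⇒ [[S]S]S ⇒ [[[]]S]S ⇒ [[[]][S]S]S ⇒ [[[]][[S]S]S]S ⇒ [[[]][[[]]S]S]S ⇒ [[[]][[[]][]]S]S ⇒ [[[]][[[]][]][]]S ⇒ [[[]][[[]][]][]][]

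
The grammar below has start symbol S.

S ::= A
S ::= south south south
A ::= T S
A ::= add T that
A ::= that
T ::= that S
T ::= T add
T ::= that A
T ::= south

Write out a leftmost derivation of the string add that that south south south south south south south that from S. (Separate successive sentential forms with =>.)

S => A => add T that => add that A that => add that T S that => add that that A S that => add that that T S S that => add that that south S S that => add that that south south south south S that => add that that south south south south south south south that

S => A   [S ::= A]
A => add T that   [A ::= add T that]
add T that => add that A that   [T ::= that A]
add that A that => add that T S that   [A ::= T S]
add that T S that => add that that A S that   [T ::= that A]
add that that A S that => add that that T S S that   [A ::= T S]
add that that T S S that => add that that south S S that   [T ::= south]
add that that south S S that => add that that south south south south S that   [S ::= south south south]
add that that south south south south S that => add that that south south south south south south south that   [S ::= south south south]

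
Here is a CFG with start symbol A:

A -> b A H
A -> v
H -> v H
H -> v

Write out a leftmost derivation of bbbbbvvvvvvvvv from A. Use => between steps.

A => bAH   [A -> b A H]
bAH => bbAHH   [A -> b A H]
bbAHH => bbbAHHH   [A -> b A H]
bbbAHHH => bbbbAHHHH   [A -> b A H]
bbbbAHHHH => bbbbbAHHHHH   [A -> b A H]
bbbbbAHHHHH => bbbbbvHHHHH   [A -> v]
bbbbbvHHHHH => bbbbbvvHHHHH   [H -> v H]
bbbbbvvHHHHH => bbbbbvvvHHHHH   [H -> v H]
bbbbbvvvHHHHH => bbbbbvvvvHHHHH   [H -> v H]
bbbbbvvvvHHHHH => bbbbbvvvvvHHHH   [H -> v]
bbbbbvvvvvHHHH => bbbbbvvvvvvHHH   [H -> v]
bbbbbvvvvvvHHH => bbbbbvvvvvvvHH   [H -> v]
bbbbbvvvvvvvHH => bbbbbvvvvvvvvH   [H -> v]
bbbbbvvvvvvvvH => bbbbbvvvvvvvvv   [H -> v]

A=>bAH=>bbAHH=>bbbAHHH=>bbbbAHHHH=>bbbbbAHHHHH=>bbbbbvHHHHH=>bbbbbvvHHHHH=>bbbbbvvvHHHHH=>bbbbbvvvvHHHHH=>bbbbbvvvvvHHHH=>bbbbbvvvvvvHHH=>bbbbbvvvvvvvHH=>bbbbbvvvvvvvvH=>bbbbbvvvvvvvvv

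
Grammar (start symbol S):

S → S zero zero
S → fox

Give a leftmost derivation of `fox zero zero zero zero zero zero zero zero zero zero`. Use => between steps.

S => S zero zero   [S → S zero zero]
S zero zero => S zero zero zero zero   [S → S zero zero]
S zero zero zero zero => S zero zero zero zero zero zero   [S → S zero zero]
S zero zero zero zero zero zero => S zero zero zero zero zero zero zero zero   [S → S zero zero]
S zero zero zero zero zero zero zero zero => S zero zero zero zero zero zero zero zero zero zero   [S → S zero zero]
S zero zero zero zero zero zero zero zero zero zero => fox zero zero zero zero zero zero zero zero zero zero   [S → fox]

S => S zero zero => S zero zero zero zero => S zero zero zero zero zero zero => S zero zero zero zero zero zero zero zero => S zero zero zero zero zero zero zero zero zero zero => fox zero zero zero zero zero zero zero zero zero zero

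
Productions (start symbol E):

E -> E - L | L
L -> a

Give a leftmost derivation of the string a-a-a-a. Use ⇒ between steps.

E ⇒ E-L   [E -> E - L]
E-L ⇒ E-L-L   [E -> E - L]
E-L-L ⇒ E-L-L-L   [E -> E - L]
E-L-L-L ⇒ L-L-L-L   [E -> L]
L-L-L-L ⇒ a-L-L-L   [L -> a]
a-L-L-L ⇒ a-a-L-L   [L -> a]
a-a-L-L ⇒ a-a-a-L   [L -> a]
a-a-a-L ⇒ a-a-a-a   [L -> a]

E⇒E-L⇒E-L-L⇒E-L-L-L⇒L-L-L-L⇒a-L-L-L⇒a-a-L-L⇒a-a-a-L⇒a-a-a-a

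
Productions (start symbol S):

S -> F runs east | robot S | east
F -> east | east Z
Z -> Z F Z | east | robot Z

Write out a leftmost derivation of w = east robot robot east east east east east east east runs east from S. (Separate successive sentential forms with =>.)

S => F runs east => east Z runs east => east Z F Z runs east => east robot Z F Z runs east => east robot Z F Z F Z runs east => east robot Z F Z F Z F Z runs east => east robot robot Z F Z F Z F Z runs east => east robot robot east F Z F Z F Z runs east => east robot robot east east Z F Z F Z runs east => east robot robot east east east F Z F Z runs east => east robot robot east east east east Z F Z runs east => east robot robot east east east east east F Z runs east => east robot robot east east east east east east Z runs east => east robot robot east east east east east east east runs east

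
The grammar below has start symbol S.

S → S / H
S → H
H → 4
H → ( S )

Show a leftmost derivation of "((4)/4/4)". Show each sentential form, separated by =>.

S=>H=>(S)=>(S/H)=>(S/H/H)=>(H/H/H)=>((S)/H/H)=>((H)/H/H)=>((4)/H/H)=>((4)/4/H)=>((4)/4/4)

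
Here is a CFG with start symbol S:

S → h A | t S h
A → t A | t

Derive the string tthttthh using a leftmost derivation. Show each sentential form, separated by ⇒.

S ⇒ tSh ⇒ ttShh ⇒ tthAhh ⇒ tthtAhh ⇒ tthttAhh ⇒ tthttthh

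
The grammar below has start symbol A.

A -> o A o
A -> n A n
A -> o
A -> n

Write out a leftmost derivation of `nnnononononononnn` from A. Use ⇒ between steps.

A ⇒ nAn ⇒ nnAnn ⇒ nnnAnnn ⇒ nnnoAonnn ⇒ nnnonAnonnn ⇒ nnnonoAononnn ⇒ nnnononAnononnn ⇒ nnnononoAonononnn ⇒ nnnononononononnn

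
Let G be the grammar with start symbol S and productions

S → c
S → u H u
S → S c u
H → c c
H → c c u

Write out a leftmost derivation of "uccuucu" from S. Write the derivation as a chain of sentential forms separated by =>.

S=>Scu=>uHucu=>uccuucu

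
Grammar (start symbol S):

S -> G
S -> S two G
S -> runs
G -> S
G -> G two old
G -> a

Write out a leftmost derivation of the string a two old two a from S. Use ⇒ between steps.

S ⇒ S two G ⇒ G two G ⇒ G two old two G ⇒ a two old two G ⇒ a two old two a

S ⇒ S two G   [S -> S two G]
S two G ⇒ G two G   [S -> G]
G two G ⇒ G two old two G   [G -> G two old]
G two old two G ⇒ a two old two G   [G -> a]
a two old two G ⇒ a two old two a   [G -> a]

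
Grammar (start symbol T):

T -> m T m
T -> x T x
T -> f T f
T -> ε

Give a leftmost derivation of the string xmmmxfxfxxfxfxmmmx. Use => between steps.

T => xTx => xmTmx => xmmTmmx => xmmmTmmmx => xmmmxTxmmmx => xmmmxfTfxmmmx => xmmmxfxTxfxmmmx => xmmmxfxfTfxfxmmmx => xmmmxfxfxTxfxfxmmmx => xmmmxfxfxxfxfxmmmx

T => xTx   [T -> x T x]
xTx => xmTmx   [T -> m T m]
xmTmx => xmmTmmx   [T -> m T m]
xmmTmmx => xmmmTmmmx   [T -> m T m]
xmmmTmmmx => xmmmxTxmmmx   [T -> x T x]
xmmmxTxmmmx => xmmmxfTfxmmmx   [T -> f T f]
xmmmxfTfxmmmx => xmmmxfxTxfxmmmx   [T -> x T x]
xmmmxfxTxfxmmmx => xmmmxfxfTfxfxmmmx   [T -> f T f]
xmmmxfxfTfxfxmmmx => xmmmxfxfxTxfxfxmmmx   [T -> x T x]
xmmmxfxfxTxfxfxmmmx => xmmmxfxfxxfxfxmmmx   [T -> ε]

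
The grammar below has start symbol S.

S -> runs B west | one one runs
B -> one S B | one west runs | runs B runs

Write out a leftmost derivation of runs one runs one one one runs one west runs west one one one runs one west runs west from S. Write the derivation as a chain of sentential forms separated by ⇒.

S ⇒ runs B west ⇒ runs one S B west ⇒ runs one runs B west B west ⇒ runs one runs one S B west B west ⇒ runs one runs one one one runs B west B west ⇒ runs one runs one one one runs one west runs west B west ⇒ runs one runs one one one runs one west runs west one S B west ⇒ runs one runs one one one runs one west runs west one one one runs B west ⇒ runs one runs one one one runs one west runs west one one one runs one west runs west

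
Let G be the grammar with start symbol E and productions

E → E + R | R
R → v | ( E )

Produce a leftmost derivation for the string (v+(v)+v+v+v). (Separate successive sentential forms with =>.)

E => R   [E → R]
R => (E)   [R → ( E )]
(E) => (E+R)   [E → E + R]
(E+R) => (E+R+R)   [E → E + R]
(E+R+R) => (E+R+R+R)   [E → E + R]
(E+R+R+R) => (E+R+R+R+R)   [E → E + R]
(E+R+R+R+R) => (R+R+R+R+R)   [E → R]
(R+R+R+R+R) => (v+R+R+R+R)   [R → v]
(v+R+R+R+R) => (v+(E)+R+R+R)   [R → ( E )]
(v+(E)+R+R+R) => (v+(R)+R+R+R)   [E → R]
(v+(R)+R+R+R) => (v+(v)+R+R+R)   [R → v]
(v+(v)+R+R+R) => (v+(v)+v+R+R)   [R → v]
(v+(v)+v+R+R) => (v+(v)+v+v+R)   [R → v]
(v+(v)+v+v+R) => (v+(v)+v+v+v)   [R → v]

E=>R=>(E)=>(E+R)=>(E+R+R)=>(E+R+R+R)=>(E+R+R+R+R)=>(R+R+R+R+R)=>(v+R+R+R+R)=>(v+(E)+R+R+R)=>(v+(R)+R+R+R)=>(v+(v)+R+R+R)=>(v+(v)+v+R+R)=>(v+(v)+v+v+R)=>(v+(v)+v+v+v)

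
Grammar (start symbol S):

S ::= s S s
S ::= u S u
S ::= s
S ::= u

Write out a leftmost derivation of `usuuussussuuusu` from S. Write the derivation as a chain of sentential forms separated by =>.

S => uSu   [S ::= u S u]
uSu => usSsu   [S ::= s S s]
usSsu => usuSusu   [S ::= u S u]
usuSusu => usuuSuusu   [S ::= u S u]
usuuSuusu => usuuuSuuusu   [S ::= u S u]
usuuuSuuusu => usuuusSsuuusu   [S ::= s S s]
usuuusSsuuusu => usuuussSssuuusu   [S ::= s S s]
usuuussSssuuusu => usuuussussuuusu   [S ::= u]

S => uSu => usSsu => usuSusu => usuuSuusu => usuuuSuuusu => usuuusSsuuusu => usuuussSssuuusu => usuuussussuuusu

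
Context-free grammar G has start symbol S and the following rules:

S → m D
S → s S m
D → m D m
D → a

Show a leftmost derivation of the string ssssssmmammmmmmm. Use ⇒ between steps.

S ⇒ sSm ⇒ ssSmm ⇒ sssSmmm ⇒ ssssSmmmm ⇒ sssssSmmmmm ⇒ ssssssSmmmmmm ⇒ ssssssmDmmmmmm ⇒ ssssssmmDmmmmmmm ⇒ ssssssmmammmmmmm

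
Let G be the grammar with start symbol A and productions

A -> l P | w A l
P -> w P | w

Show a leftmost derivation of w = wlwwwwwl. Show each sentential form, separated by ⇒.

A ⇒ wAl   [A -> w A l]
wAl ⇒ wlPl   [A -> l P]
wlPl ⇒ wlwPl   [P -> w P]
wlwPl ⇒ wlwwPl   [P -> w P]
wlwwPl ⇒ wlwwwPl   [P -> w P]
wlwwwPl ⇒ wlwwwwPl   [P -> w P]
wlwwwwPl ⇒ wlwwwwwl   [P -> w]

A ⇒ wAl ⇒ wlPl ⇒ wlwPl ⇒ wlwwPl ⇒ wlwwwPl ⇒ wlwwwwPl ⇒ wlwwwwwl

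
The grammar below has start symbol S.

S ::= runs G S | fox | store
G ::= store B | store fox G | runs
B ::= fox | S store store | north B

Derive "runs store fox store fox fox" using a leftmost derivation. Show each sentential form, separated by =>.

S => runs G S => runs store fox G S => runs store fox store B S => runs store fox store fox S => runs store fox store fox fox

S => runs G S   [S ::= runs G S]
runs G S => runs store fox G S   [G ::= store fox G]
runs store fox G S => runs store fox store B S   [G ::= store B]
runs store fox store B S => runs store fox store fox S   [B ::= fox]
runs store fox store fox S => runs store fox store fox fox   [S ::= fox]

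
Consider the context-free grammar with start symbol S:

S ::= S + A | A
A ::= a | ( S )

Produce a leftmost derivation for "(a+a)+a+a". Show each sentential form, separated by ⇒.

S⇒S+A⇒S+A+A⇒A+A+A⇒(S)+A+A⇒(S+A)+A+A⇒(A+A)+A+A⇒(a+A)+A+A⇒(a+a)+A+A⇒(a+a)+a+A⇒(a+a)+a+a

S ⇒ S+A   [S ::= S + A]
S+A ⇒ S+A+A   [S ::= S + A]
S+A+A ⇒ A+A+A   [S ::= A]
A+A+A ⇒ (S)+A+A   [A ::= ( S )]
(S)+A+A ⇒ (S+A)+A+A   [S ::= S + A]
(S+A)+A+A ⇒ (A+A)+A+A   [S ::= A]
(A+A)+A+A ⇒ (a+A)+A+A   [A ::= a]
(a+A)+A+A ⇒ (a+a)+A+A   [A ::= a]
(a+a)+A+A ⇒ (a+a)+a+A   [A ::= a]
(a+a)+a+A ⇒ (a+a)+a+a   [A ::= a]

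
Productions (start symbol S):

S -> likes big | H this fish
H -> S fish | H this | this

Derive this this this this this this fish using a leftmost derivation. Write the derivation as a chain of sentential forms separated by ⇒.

S ⇒ H this fish ⇒ H this this fish ⇒ H this this this fish ⇒ H this this this this fish ⇒ H this this this this this fish ⇒ this this this this this this fish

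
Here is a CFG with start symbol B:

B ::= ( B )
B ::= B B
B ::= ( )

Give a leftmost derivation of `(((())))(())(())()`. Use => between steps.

B=>BB=>(B)B=>((B))B=>(((B)))B=>(((())))B=>(((())))BB=>(((())))(B)B=>(((())))(())B=>(((())))(())BB=>(((())))(())(B)B=>(((())))(())(())B=>(((())))(())(())()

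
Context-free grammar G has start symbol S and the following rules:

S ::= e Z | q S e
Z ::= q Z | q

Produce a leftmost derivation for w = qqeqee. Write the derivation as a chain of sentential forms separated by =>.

S => qSe => qqSee => qqeZee => qqeqee

S => qSe   [S ::= q S e]
qSe => qqSee   [S ::= q S e]
qqSee => qqeZee   [S ::= e Z]
qqeZee => qqeqee   [Z ::= q]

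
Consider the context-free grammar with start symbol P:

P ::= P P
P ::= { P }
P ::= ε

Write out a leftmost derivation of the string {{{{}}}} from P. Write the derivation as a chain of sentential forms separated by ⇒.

P⇒{P}⇒{PP}⇒{{P}P}⇒{{{P}}P}⇒{{{PP}}P}⇒{{{{P}P}}P}⇒{{{{}P}}P}⇒{{{{}}}P}⇒{{{{}}}}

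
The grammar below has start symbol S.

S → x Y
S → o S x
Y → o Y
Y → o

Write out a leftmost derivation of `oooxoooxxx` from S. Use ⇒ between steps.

S ⇒ oSx   [S → o S x]
oSx ⇒ ooSxx   [S → o S x]
ooSxx ⇒ oooSxxx   [S → o S x]
oooSxxx ⇒ oooxYxxx   [S → x Y]
oooxYxxx ⇒ oooxoYxxx   [Y → o Y]
oooxoYxxx ⇒ oooxooYxxx   [Y → o Y]
oooxooYxxx ⇒ oooxoooxxx   [Y → o]

S⇒oSx⇒ooSxx⇒oooSxxx⇒oooxYxxx⇒oooxoYxxx⇒oooxooYxxx⇒oooxoooxxx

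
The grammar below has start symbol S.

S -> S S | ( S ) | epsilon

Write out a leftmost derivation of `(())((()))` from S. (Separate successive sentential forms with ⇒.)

S ⇒ SS ⇒ (S)S ⇒ ((S))S ⇒ (())S ⇒ (())(S) ⇒ (())(SS) ⇒ (())((S)S) ⇒ (())(((S))S) ⇒ (())((())S) ⇒ (())((()))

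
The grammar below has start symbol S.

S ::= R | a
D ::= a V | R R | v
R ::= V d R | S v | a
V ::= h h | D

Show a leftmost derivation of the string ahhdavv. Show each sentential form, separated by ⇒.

S ⇒ R   [S ::= R]
R ⇒ Sv   [R ::= S v]
Sv ⇒ Rv   [S ::= R]
Rv ⇒ VdRv   [R ::= V d R]
VdRv ⇒ DdRv   [V ::= D]
DdRv ⇒ aVdRv   [D ::= a V]
aVdRv ⇒ ahhdRv   [V ::= h h]
ahhdRv ⇒ ahhdSvv   [R ::= S v]
ahhdSvv ⇒ ahhdavv   [S ::= a]

S ⇒ R ⇒ Sv ⇒ Rv ⇒ VdRv ⇒ DdRv ⇒ aVdRv ⇒ ahhdRv ⇒ ahhdSvv ⇒ ahhdavv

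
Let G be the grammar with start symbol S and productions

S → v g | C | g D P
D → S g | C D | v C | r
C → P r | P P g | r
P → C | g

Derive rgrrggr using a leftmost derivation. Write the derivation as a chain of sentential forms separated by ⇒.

S ⇒ C   [S → C]
C ⇒ Pr   [C → P r]
Pr ⇒ Cr   [P → C]
Cr ⇒ PPgr   [C → P P g]
PPgr ⇒ CPgr   [P → C]
CPgr ⇒ rPgr   [C → r]
rPgr ⇒ rCgr   [P → C]
rCgr ⇒ rPPggr   [C → P P g]
rPPggr ⇒ rgPggr   [P → g]
rgPggr ⇒ rgCggr   [P → C]
rgCggr ⇒ rgPrggr   [C → P r]
rgPrggr ⇒ rgCrggr   [P → C]
rgCrggr ⇒ rgrrggr   [C → r]

S ⇒ C ⇒ Pr ⇒ Cr ⇒ PPgr ⇒ CPgr ⇒ rPgr ⇒ rCgr ⇒ rPPggr ⇒ rgPggr ⇒ rgCggr ⇒ rgPrggr ⇒ rgCrggr ⇒ rgrrggr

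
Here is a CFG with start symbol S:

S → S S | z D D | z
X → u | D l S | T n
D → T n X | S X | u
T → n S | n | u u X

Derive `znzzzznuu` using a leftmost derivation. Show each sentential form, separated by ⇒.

S ⇒ zDD ⇒ zTnXD ⇒ znSnXD ⇒ znSSnXD ⇒ znSSSnXD ⇒ znSSSSnXD ⇒ znzSSSnXD ⇒ znzzSSnXD ⇒ znzzzSnXD ⇒ znzzzznXD ⇒ znzzzznuD ⇒ znzzzznuu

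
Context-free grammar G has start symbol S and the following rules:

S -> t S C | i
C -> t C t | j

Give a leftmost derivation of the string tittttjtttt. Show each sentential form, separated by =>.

S => tSC => tiC => titCt => tittCtt => titttCttt => tittttCtttt => tittttjtttt

S => tSC   [S -> t S C]
tSC => tiC   [S -> i]
tiC => titCt   [C -> t C t]
titCt => tittCtt   [C -> t C t]
tittCtt => titttCttt   [C -> t C t]
titttCttt => tittttCtttt   [C -> t C t]
tittttCtttt => tittttjtttt   [C -> j]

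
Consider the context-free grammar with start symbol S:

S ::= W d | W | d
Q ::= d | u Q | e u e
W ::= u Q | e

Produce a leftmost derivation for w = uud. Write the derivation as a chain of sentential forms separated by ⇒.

S ⇒ W ⇒ uQ ⇒ uuQ ⇒ uud

S ⇒ W   [S ::= W]
W ⇒ uQ   [W ::= u Q]
uQ ⇒ uuQ   [Q ::= u Q]
uuQ ⇒ uud   [Q ::= d]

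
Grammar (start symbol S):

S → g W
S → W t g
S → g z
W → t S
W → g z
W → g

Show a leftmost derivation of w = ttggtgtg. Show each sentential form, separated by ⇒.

S ⇒ Wtg ⇒ tStg ⇒ tWtgtg ⇒ ttStgtg ⇒ ttgWtgtg ⇒ ttggtgtg

S ⇒ Wtg   [S → W t g]
Wtg ⇒ tStg   [W → t S]
tStg ⇒ tWtgtg   [S → W t g]
tWtgtg ⇒ ttStgtg   [W → t S]
ttStgtg ⇒ ttgWtgtg   [S → g W]
ttgWtgtg ⇒ ttggtgtg   [W → g]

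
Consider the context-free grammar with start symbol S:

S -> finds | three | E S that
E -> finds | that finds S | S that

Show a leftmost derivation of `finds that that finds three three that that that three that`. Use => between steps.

S => E S that   [S -> E S that]
E S that => S that S that   [E -> S that]
S that S that => E S that that S that   [S -> E S that]
E S that that S that => S that S that that S that   [E -> S that]
S that S that that S that => finds that S that that S that   [S -> finds]
finds that S that that S that => finds that E S that that that S that   [S -> E S that]
finds that E S that that that S that => finds that that finds S S that that that S that   [E -> that finds S]
finds that that finds S S that that that S that => finds that that finds three S that that that S that   [S -> three]
finds that that finds three S that that that S that => finds that that finds three three that that that S that   [S -> three]
finds that that finds three three that that that S that => finds that that finds three three that that that three that   [S -> three]

S => E S that => S that S that => E S that that S that => S that S that that S that => finds that S that that S that => finds that E S that that that S that => finds that that finds S S that that that S that => finds that that finds three S that that that S that => finds that that finds three three that that that S that => finds that that finds three three that that that three that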